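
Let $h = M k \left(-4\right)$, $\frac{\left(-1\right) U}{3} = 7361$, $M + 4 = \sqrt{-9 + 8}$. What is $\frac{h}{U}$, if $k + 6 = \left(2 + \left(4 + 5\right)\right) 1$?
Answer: $- \frac{80}{22083} + \frac{20 i}{22083} \approx -0.0036227 + 0.00090567 i$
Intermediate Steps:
$k = 5$ ($k = -6 + \left(2 + \left(4 + 5\right)\right) 1 = -6 + \left(2 + 9\right) 1 = -6 + 11 \cdot 1 = -6 + 11 = 5$)
$M = -4 + i$ ($M = -4 + \sqrt{-9 + 8} = -4 + \sqrt{-1} = -4 + i \approx -4.0 + 1.0 i$)
$U = -22083$ ($U = \left(-3\right) 7361 = -22083$)
$h = 80 - 20 i$ ($h = \left(-4 + i\right) 5 \left(-4\right) = \left(-20 + 5 i\right) \left(-4\right) = 80 - 20 i \approx 80.0 - 20.0 i$)
$\frac{h}{U} = \frac{80 - 20 i}{-22083} = \left(80 - 20 i\right) \left(- \frac{1}{22083}\right) = - \frac{80}{22083} + \frac{20 i}{22083}$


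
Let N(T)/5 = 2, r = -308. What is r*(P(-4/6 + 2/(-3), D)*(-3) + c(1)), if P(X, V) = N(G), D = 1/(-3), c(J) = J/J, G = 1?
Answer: 8932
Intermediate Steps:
c(J) = 1
D = -1/3 ≈ -0.33333
N(T) = 10 (N(T) = 5*2 = 10)
P(X, V) = 10
r*(P(-4/6 + 2/(-3), D)*(-3) + c(1)) = -308*(10*(-3) + 1) = -308*(-30 + 1) = -308*(-29) = 8932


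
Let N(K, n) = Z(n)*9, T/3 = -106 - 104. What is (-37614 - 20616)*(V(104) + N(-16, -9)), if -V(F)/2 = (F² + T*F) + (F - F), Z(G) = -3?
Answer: -6369255630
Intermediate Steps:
T = -630 (T = 3*(-106 - 104) = 3*(-210) = -630)
N(K, n) = -27 (N(K, n) = -3*9 = -27)
V(F) = -2*F² + 1260*F (V(F) = -2*((F² - 630*F) + (F - F)) = -2*((F² - 630*F) + 0) = -2*(F² - 630*F) = -2*F² + 1260*F)
(-37614 - 20616)*(V(104) + N(-16, -9)) = (-37614 - 20616)*(2*104*(630 - 1*104) - 27) = -58230*(2*104*(630 - 104) - 27) = -58230*(2*104*526 - 27) = -58230*(109408 - 27) = -58230*109381 = -6369255630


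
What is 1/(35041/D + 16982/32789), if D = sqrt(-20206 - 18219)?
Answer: 21395916013150/1320118666975853501 + 188366140471805*I*sqrt(1537)/1320118666975853501 ≈ 1.6208e-5 + 0.0055941*I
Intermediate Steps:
D = 5*I*sqrt(1537) (D = sqrt(-38425) = 5*I*sqrt(1537) ≈ 196.02*I)
1/(35041/D + 16982/32789) = 1/(35041/((5*I*sqrt(1537))) + 16982/32789) = 1/(35041*(-I*sqrt(1537)/7685) + 16982*(1/32789)) = 1/(-35041*I*sqrt(1537)/7685 + 16982/32789) = 1/(16982/32789 - 35041*I*sqrt(1537)/7685)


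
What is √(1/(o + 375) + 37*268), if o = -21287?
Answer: √271023952037/5228 ≈ 99.579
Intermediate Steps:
√(1/(o + 375) + 37*268) = √(1/(-21287 + 375) + 37*268) = √(1/(-20912) + 9916) = √(-1/20912 + 9916) = √(207363391/20912) = √271023952037/5228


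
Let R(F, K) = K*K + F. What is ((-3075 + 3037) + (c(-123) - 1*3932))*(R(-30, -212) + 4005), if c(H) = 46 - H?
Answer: -185941119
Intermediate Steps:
R(F, K) = F + K**2 (R(F, K) = K**2 + F = F + K**2)
((-3075 + 3037) + (c(-123) - 1*3932))*(R(-30, -212) + 4005) = ((-3075 + 3037) + ((46 - 1*(-123)) - 1*3932))*((-30 + (-212)**2) + 4005) = (-38 + ((46 + 123) - 3932))*((-30 + 44944) + 4005) = (-38 + (169 - 3932))*(44914 + 4005) = (-38 - 3763)*48919 = -3801*48919 = -185941119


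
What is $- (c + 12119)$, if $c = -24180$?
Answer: $12061$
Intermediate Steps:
$- (c + 12119) = - (-24180 + 12119) = \left(-1\right) \left(-12061\right) = 12061$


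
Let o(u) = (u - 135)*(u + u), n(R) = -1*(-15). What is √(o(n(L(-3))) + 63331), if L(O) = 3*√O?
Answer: 7*√1219 ≈ 244.40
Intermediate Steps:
n(R) = 15
o(u) = 2*u*(-135 + u) (o(u) = (-135 + u)*(2*u) = 2*u*(-135 + u))
√(o(n(L(-3))) + 63331) = √(2*15*(-135 + 15) + 63331) = √(2*15*(-120) + 63331) = √(-3600 + 63331) = √59731 = 7*√1219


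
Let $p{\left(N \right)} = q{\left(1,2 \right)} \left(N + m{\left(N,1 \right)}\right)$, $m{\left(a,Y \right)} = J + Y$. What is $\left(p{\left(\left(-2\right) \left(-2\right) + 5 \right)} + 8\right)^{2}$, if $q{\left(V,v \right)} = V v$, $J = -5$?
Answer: $324$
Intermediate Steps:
$m{\left(a,Y \right)} = -5 + Y$
$p{\left(N \right)} = -8 + 2 N$ ($p{\left(N \right)} = 1 \cdot 2 \left(N + \left(-5 + 1\right)\right) = 2 \left(N - 4\right) = 2 \left(-4 + N\right) = -8 + 2 N$)
$\left(p{\left(\left(-2\right) \left(-2\right) + 5 \right)} + 8\right)^{2} = \left(\left(-8 + 2 \left(\left(-2\right) \left(-2\right) + 5\right)\right) + 8\right)^{2} = \left(\left(-8 + 2 \left(4 + 5\right)\right) + 8\right)^{2} = \left(\left(-8 + 2 \cdot 9\right) + 8\right)^{2} = \left(\left(-8 + 18\right) + 8\right)^{2} = \left(10 + 8\right)^{2} = 18^{2} = 324$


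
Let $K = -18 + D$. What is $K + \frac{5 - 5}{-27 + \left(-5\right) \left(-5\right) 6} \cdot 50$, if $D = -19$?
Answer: $-37$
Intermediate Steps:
$K = -37$ ($K = -18 - 19 = -37$)
$K + \frac{5 - 5}{-27 + \left(-5\right) \left(-5\right) 6} \cdot 50 = -37 + \frac{5 - 5}{-27 + \left(-5\right) \left(-5\right) 6} \cdot 50 = -37 + \frac{0}{-27 + 25 \cdot 6} \cdot 50 = -37 + \frac{0}{-27 + 150} \cdot 50 = -37 + \frac{0}{123} \cdot 50 = -37 + 0 \cdot \frac{1}{123} \cdot 50 = -37 + 0 \cdot 50 = -37 + 0 = -37$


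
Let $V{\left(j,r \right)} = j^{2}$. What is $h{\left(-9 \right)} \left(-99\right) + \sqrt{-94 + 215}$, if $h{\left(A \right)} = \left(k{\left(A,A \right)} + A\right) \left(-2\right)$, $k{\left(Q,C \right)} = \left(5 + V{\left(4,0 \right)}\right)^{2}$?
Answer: $85547$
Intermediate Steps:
$k{\left(Q,C \right)} = 441$ ($k{\left(Q,C \right)} = \left(5 + 4^{2}\right)^{2} = \left(5 + 16\right)^{2} = 21^{2} = 441$)
$h{\left(A \right)} = -882 - 2 A$ ($h{\left(A \right)} = \left(441 + A\right) \left(-2\right) = -882 - 2 A$)
$h{\left(-9 \right)} \left(-99\right) + \sqrt{-94 + 215} = \left(-882 - -18\right) \left(-99\right) + \sqrt{-94 + 215} = \left(-882 + 18\right) \left(-99\right) + \sqrt{121} = \left(-864\right) \left(-99\right) + 11 = 85536 + 11 = 85547$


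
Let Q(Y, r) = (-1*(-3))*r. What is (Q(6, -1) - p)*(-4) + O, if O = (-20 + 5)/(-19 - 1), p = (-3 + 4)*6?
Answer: 147/4 ≈ 36.750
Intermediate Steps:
Q(Y, r) = 3*r
p = 6 (p = 1*6 = 6)
O = ¾ (O = -15/(-20) = -15*(-1/20) = ¾ ≈ 0.75000)
(Q(6, -1) - p)*(-4) + O = (3*(-1) - 1*6)*(-4) + ¾ = (-3 - 6)*(-4) + ¾ = -9*(-4) + ¾ = 36 + ¾ = 147/4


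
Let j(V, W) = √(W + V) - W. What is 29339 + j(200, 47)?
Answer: 29292 + √247 ≈ 29308.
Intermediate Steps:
j(V, W) = √(V + W) - W
29339 + j(200, 47) = 29339 + (√(200 + 47) - 1*47) = 29339 + (√247 - 47) = 29339 + (-47 + √247) = 29292 + √247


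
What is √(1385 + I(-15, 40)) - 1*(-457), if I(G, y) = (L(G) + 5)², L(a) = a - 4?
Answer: 457 + √1581 ≈ 496.76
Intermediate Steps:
L(a) = -4 + a
I(G, y) = (1 + G)² (I(G, y) = ((-4 + G) + 5)² = (1 + G)²)
√(1385 + I(-15, 40)) - 1*(-457) = √(1385 + (1 - 15)²) - 1*(-457) = √(1385 + (-14)²) + 457 = √(1385 + 196) + 457 = √1581 + 457 = 457 + √1581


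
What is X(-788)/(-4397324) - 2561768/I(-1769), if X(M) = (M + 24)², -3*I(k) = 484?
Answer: 192014143282/12092641 ≈ 15879.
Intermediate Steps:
I(k) = -484/3 (I(k) = -⅓*484 = -484/3)
X(M) = (24 + M)²
X(-788)/(-4397324) - 2561768/I(-1769) = (24 - 788)²/(-4397324) - 2561768/(-484/3) = (-764)²*(-1/4397324) - 2561768*(-3/484) = 583696*(-1/4397324) + 174666/11 = -145924/1099331 + 174666/11 = 192014143282/12092641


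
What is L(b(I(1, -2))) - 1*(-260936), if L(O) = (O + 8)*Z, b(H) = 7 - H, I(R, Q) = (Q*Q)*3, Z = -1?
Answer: 260933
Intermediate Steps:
I(R, Q) = 3*Q² (I(R, Q) = Q²*3 = 3*Q²)
L(O) = -8 - O (L(O) = (O + 8)*(-1) = (8 + O)*(-1) = -8 - O)
L(b(I(1, -2))) - 1*(-260936) = (-8 - (7 - 3*(-2)²)) - 1*(-260936) = (-8 - (7 - 3*4)) + 260936 = (-8 - (7 - 1*12)) + 260936 = (-8 - (7 - 12)) + 260936 = (-8 - 1*(-5)) + 260936 = (-8 + 5) + 260936 = -3 + 260936 = 260933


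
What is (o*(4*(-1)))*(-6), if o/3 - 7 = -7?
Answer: 0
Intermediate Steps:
o = 0 (o = 21 + 3*(-7) = 21 - 21 = 0)
(o*(4*(-1)))*(-6) = (0*(4*(-1)))*(-6) = (0*(-4))*(-6) = 0*(-6) = 0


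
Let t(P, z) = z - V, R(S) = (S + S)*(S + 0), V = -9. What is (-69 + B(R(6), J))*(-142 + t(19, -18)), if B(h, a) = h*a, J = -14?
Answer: 162627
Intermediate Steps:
R(S) = 2*S² (R(S) = (2*S)*S = 2*S²)
t(P, z) = 9 + z (t(P, z) = z - 1*(-9) = z + 9 = 9 + z)
B(h, a) = a*h
(-69 + B(R(6), J))*(-142 + t(19, -18)) = (-69 - 28*6²)*(-142 + (9 - 18)) = (-69 - 28*36)*(-142 - 9) = (-69 - 14*72)*(-151) = (-69 - 1008)*(-151) = -1077*(-151) = 162627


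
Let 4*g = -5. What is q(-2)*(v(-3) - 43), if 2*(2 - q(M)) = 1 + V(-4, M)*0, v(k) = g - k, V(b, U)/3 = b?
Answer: -495/8 ≈ -61.875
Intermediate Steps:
g = -5/4 (g = (1/4)*(-5) = -5/4 ≈ -1.2500)
V(b, U) = 3*b
v(k) = -5/4 - k
q(M) = 3/2 (q(M) = 2 - (1 + (3*(-4))*0)/2 = 2 - (1 - 12*0)/2 = 2 - (1 + 0)/2 = 2 - 1/2*1 = 2 - 1/2 = 3/2)
q(-2)*(v(-3) - 43) = 3*((-5/4 - 1*(-3)) - 43)/2 = 3*((-5/4 + 3) - 43)/2 = 3*(7/4 - 43)/2 = (3/2)*(-165/4) = -495/8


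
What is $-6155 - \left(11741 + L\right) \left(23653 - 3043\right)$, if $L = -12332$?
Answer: $12174355$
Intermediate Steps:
$-6155 - \left(11741 + L\right) \left(23653 - 3043\right) = -6155 - \left(11741 - 12332\right) \left(23653 - 3043\right) = -6155 - \left(-591\right) 20610 = -6155 - -12180510 = -6155 + 12180510 = 12174355$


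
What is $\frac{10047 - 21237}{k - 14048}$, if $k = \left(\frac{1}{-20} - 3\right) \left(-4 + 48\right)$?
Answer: $\frac{18650}{23637} \approx 0.78902$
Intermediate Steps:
$k = - \frac{671}{5}$ ($k = \left(- \frac{1}{20} - 3\right) 44 = \left(- \frac{61}{20}\right) 44 = - \frac{671}{5} \approx -134.2$)
$\frac{10047 - 21237}{k - 14048} = \frac{10047 - 21237}{- \frac{671}{5} - 14048} = - \frac{11190}{- \frac{70911}{5}} = \left(-11190\right) \left(- \frac{5}{70911}\right) = \frac{18650}{23637}$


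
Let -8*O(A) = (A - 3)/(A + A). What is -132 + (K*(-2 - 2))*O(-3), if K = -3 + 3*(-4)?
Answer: -279/2 ≈ -139.50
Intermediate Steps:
K = -15 (K = -3 - 12 = -15)
O(A) = -(-3 + A)/(16*A) (O(A) = -(A - 3)/(8*(A + A)) = -(-3 + A)/(8*(2*A)) = -(-3 + A)*1/(2*A)/8 = -(-3 + A)/(16*A))
-132 + (K*(-2 - 2))*O(-3) = -132 + (-15*(-2 - 2))*((1/16)*(3 - 1*(-3))/(-3)) = -132 + (-15*(-4))*((1/16)*(-⅓)*(3 + 3)) = -132 + 60*((1/16)*(-⅓)*6) = -132 + 60*(-⅛) = -132 - 15/2 = -279/2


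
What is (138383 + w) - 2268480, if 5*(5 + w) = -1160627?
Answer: -11811137/5 ≈ -2.3622e+6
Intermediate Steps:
w = -1160652/5 (w = -5 + (⅕)*(-1160627) = -5 - 1160627/5 = -1160652/5 ≈ -2.3213e+5)
(138383 + w) - 2268480 = (138383 - 1160652/5) - 2268480 = -468737/5 - 2268480 = -11811137/5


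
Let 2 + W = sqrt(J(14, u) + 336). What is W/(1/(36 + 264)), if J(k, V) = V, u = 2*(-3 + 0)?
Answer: -600 + 300*sqrt(330) ≈ 4849.8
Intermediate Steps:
u = -6 (u = 2*(-3) = -6)
W = -2 + sqrt(330) (W = -2 + sqrt(-6 + 336) = -2 + sqrt(330) ≈ 16.166)
W/(1/(36 + 264)) = (-2 + sqrt(330))/(1/(36 + 264)) = (-2 + sqrt(330))/(1/300) = (-2 + sqrt(330))*300 = -600 + 300*sqrt(330)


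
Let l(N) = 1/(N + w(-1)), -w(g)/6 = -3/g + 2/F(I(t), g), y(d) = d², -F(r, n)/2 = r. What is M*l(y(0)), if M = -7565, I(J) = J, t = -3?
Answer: 1513/4 ≈ 378.25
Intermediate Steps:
F(r, n) = -2*r
w(g) = -2 + 18/g (w(g) = -6*(-3/g + 2/((-2*(-3)))) = -6*(-3/g + 2/6) = -6*(-3/g + 2*(⅙)) = -6*(-3/g + ⅓) = -6*(⅓ - 3/g) = -2 + 18/g)
l(N) = 1/(-20 + N) (l(N) = 1/(N + (-2 + 18/(-1))) = 1/(N + (-2 + 18*(-1))) = 1/(N + (-2 - 18)) = 1/(N - 20) = 1/(-20 + N))
M*l(y(0)) = -7565/(-20 + 0²) = -7565/(-20 + 0) = -7565/(-20) = -7565*(-1/20) = 1513/4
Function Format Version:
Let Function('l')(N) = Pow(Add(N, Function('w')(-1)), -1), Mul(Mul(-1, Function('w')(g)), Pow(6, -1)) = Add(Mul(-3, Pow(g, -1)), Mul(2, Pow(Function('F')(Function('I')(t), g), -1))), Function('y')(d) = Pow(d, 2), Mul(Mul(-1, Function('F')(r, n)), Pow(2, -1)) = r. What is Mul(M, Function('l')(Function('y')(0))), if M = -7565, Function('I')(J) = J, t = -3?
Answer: Rational(1513, 4) ≈ 378.25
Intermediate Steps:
Function('F')(r, n) = Mul(-2, r)
Function('w')(g) = Add(-2, Mul(18, Pow(g, -1))) (Function('w')(g) = Mul(-6, Add(Mul(-3, Pow(g, -1)), Mul(2, Pow(Mul(-2, -3), -1)))) = Mul(-6, Add(Mul(-3, Pow(g, -1)), Mul(2, Pow(6, -1)))) = Mul(-6, Add(Mul(-3, Pow(g, -1)), Mul(2, Rational(1, 6)))) = Mul(-6, Add(Mul(-3, Pow(g, -1)), Rational(1, 3))) = Mul(-6, Add(Rational(1, 3), Mul(-3, Pow(g, -1)))) = Add(-2, Mul(18, Pow(g, -1))))
Function('l')(N) = Pow(Add(-20, N), -1) (Function('l')(N) = Pow(Add(N, Add(-2, Mul(18, Pow(-1, -1)))), -1) = Pow(Add(N, Add(-2, Mul(18, -1))), -1) = Pow(Add(N, Add(-2, -18)), -1) = Pow(Add(N, -20), -1) = Pow(Add(-20, N), -1))
Mul(M, Function('l')(Function('y')(0))) = Mul(-7565, Pow(Add(-20, Pow(0, 2)), -1)) = Mul(-7565, Pow(Add(-20, 0), -1)) = Mul(-7565, Pow(-20, -1)) = Mul(-7565, Rational(-1, 20)) = Rational(1513, 4)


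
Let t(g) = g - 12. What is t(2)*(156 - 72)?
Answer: -840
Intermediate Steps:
t(g) = -12 + g
t(2)*(156 - 72) = (-12 + 2)*(156 - 72) = -10*84 = -840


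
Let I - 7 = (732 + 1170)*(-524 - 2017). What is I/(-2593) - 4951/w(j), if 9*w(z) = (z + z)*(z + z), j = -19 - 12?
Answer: 18462414413/9967492 ≈ 1852.3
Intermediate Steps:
j = -31
w(z) = 4*z**2/9 (w(z) = ((z + z)*(z + z))/9 = ((2*z)*(2*z))/9 = (4*z**2)/9 = 4*z**2/9)
I = -4832975 (I = 7 + (732 + 1170)*(-524 - 2017) = 7 + 1902*(-2541) = 7 - 4832982 = -4832975)
I/(-2593) - 4951/w(j) = -4832975/(-2593) - 4951/((4/9)*(-31)**2) = -4832975*(-1/2593) - 4951/((4/9)*961) = 4832975/2593 - 4951/3844/9 = 4832975/2593 - 4951*9/3844 = 4832975/2593 - 44559/3844 = 18462414413/9967492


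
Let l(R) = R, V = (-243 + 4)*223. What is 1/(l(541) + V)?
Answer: -1/52756 ≈ -1.8955e-5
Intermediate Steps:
V = -53297 (V = -239*223 = -53297)
1/(l(541) + V) = 1/(541 - 53297) = 1/(-52756) = -1/52756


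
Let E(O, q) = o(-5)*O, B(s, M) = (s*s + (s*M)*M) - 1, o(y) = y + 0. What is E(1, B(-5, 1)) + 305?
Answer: 300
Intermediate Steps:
o(y) = y
B(s, M) = -1 + s² + s*M² (B(s, M) = (s² + (M*s)*M) - 1 = (s² + s*M²) - 1 = -1 + s² + s*M²)
E(O, q) = -5*O
E(1, B(-5, 1)) + 305 = -5*1 + 305 = -5 + 305 = 300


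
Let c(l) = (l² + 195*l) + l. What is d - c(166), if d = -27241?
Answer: -87333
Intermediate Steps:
c(l) = l² + 196*l
d - c(166) = -27241 - 166*(196 + 166) = -27241 - 166*362 = -27241 - 1*60092 = -27241 - 60092 = -87333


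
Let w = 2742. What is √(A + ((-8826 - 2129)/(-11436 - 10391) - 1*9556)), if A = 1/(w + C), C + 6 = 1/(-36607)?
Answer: I*√45666935240604024626278806586/2186121404077 ≈ 97.752*I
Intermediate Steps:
C = -219643/36607 (C = -6 + 1/(-36607) = -6 - 1/36607 = -219643/36607 ≈ -6.0000)
A = 36607/100156751 (A = 1/(2742 - 219643/36607) = 1/(100156751/36607) = 36607/100156751 ≈ 0.00036550)
√(A + ((-8826 - 2129)/(-11436 - 10391) - 1*9556)) = √(36607/100156751 + ((-8826 - 2129)/(-11436 - 10391) - 1*9556)) = √(36607/100156751 + (-10955/(-21827) - 9556)) = √(36607/100156751 + (-10955*(-1/21827) - 9556)) = √(36607/100156751 + (10955/21827 - 9556)) = √(36607/100156751 - 208567857/21827) = √(-20889478121131618/2186121404077) = I*√45666935240604024626278806586/2186121404077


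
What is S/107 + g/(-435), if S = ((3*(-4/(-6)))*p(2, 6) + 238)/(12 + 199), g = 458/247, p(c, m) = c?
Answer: 15661424/2425785765 ≈ 0.0064562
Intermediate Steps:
g = 458/247 (g = 458*(1/247) = 458/247 ≈ 1.8543)
S = 242/211 (S = ((3*(-4/(-6)))*2 + 238)/(12 + 199) = ((3*(-4*(-⅙)))*2 + 238)/211 = ((3*(⅔))*2 + 238)*(1/211) = (2*2 + 238)*(1/211) = (4 + 238)*(1/211) = 242*(1/211) = 242/211 ≈ 1.1469)
S/107 + g/(-435) = (242/211)/107 + (458/247)/(-435) = (242/211)*(1/107) + (458/247)*(-1/435) = 242/22577 - 458/107445 = 15661424/2425785765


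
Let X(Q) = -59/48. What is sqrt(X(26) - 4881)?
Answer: 23*I*sqrt(1329)/12 ≈ 69.873*I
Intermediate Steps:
X(Q) = -59/48 (X(Q) = -59*1/48 = -59/48)
sqrt(X(26) - 4881) = sqrt(-59/48 - 4881) = sqrt(-234347/48) = 23*I*sqrt(1329)/12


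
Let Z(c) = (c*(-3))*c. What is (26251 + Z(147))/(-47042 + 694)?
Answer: 9644/11587 ≈ 0.83231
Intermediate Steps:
Z(c) = -3*c**2 (Z(c) = (-3*c)*c = -3*c**2)
(26251 + Z(147))/(-47042 + 694) = (26251 - 3*147**2)/(-47042 + 694) = (26251 - 3*21609)/(-46348) = (26251 - 64827)*(-1/46348) = -38576*(-1/46348) = 9644/11587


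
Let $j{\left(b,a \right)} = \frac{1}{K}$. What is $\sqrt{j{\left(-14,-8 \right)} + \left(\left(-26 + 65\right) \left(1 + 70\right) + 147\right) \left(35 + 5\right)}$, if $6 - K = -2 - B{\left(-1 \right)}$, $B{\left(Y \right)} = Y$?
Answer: $\frac{\sqrt{5715367}}{7} \approx 341.53$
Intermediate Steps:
$K = 7$ ($K = 6 - \left(-2 - -1\right) = 6 - \left(-2 + 1\right) = 6 - -1 = 6 + 1 = 7$)
$j{\left(b,a \right)} = \frac{1}{7}$
$\sqrt{j{\left(-14,-8 \right)} + \left(\left(-26 + 65\right) \left(1 + 70\right) + 147\right) \left(35 + 5\right)} = \sqrt{\frac{1}{7} + \left(\left(-26 + 65\right) \left(1 + 70\right) + 147\right) \left(35 + 5\right)} = \sqrt{\frac{1}{7} + \left(39 \cdot 71 + 147\right) 40} = \sqrt{\frac{1}{7} + \left(2769 + 147\right) 40} = \sqrt{\frac{1}{7} + 2916 \cdot 40} = \sqrt{\frac{1}{7} + 116640} = \sqrt{\frac{816481}{7}} = \frac{\sqrt{5715367}}{7}$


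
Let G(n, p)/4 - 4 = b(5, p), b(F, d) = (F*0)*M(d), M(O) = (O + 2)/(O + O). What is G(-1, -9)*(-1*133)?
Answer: -2128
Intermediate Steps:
M(O) = (2 + O)/(2*O) (M(O) = (2 + O)/((2*O)) = (2 + O)*(1/(2*O)) = (2 + O)/(2*O))
b(F, d) = 0 (b(F, d) = (F*0)*((2 + d)/(2*d)) = 0*((2 + d)/(2*d)) = 0)
G(n, p) = 16 (G(n, p) = 16 + 4*0 = 16 + 0 = 16)
G(-1, -9)*(-1*133) = 16*(-1*133) = 16*(-133) = -2128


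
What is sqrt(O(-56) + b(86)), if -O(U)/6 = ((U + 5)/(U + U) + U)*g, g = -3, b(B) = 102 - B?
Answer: I*sqrt(771302)/28 ≈ 31.366*I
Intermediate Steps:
O(U) = 18*U + 9*(5 + U)/U (O(U) = -6*((U + 5)/(U + U) + U)*(-3) = -6*((5 + U)/((2*U)) + U)*(-3) = -6*((5 + U)*(1/(2*U)) + U)*(-3) = -6*((5 + U)/(2*U) + U)*(-3) = -6*(U + (5 + U)/(2*U))*(-3) = -6*(-3*U - 3*(5 + U)/(2*U)) = 18*U + 9*(5 + U)/U)
sqrt(O(-56) + b(86)) = sqrt((9 + 18*(-56) + 45/(-56)) + (102 - 1*86)) = sqrt((9 - 1008 + 45*(-1/56)) + (102 - 86)) = sqrt((9 - 1008 - 45/56) + 16) = sqrt(-55989/56 + 16) = sqrt(-55093/56) = I*sqrt(771302)/28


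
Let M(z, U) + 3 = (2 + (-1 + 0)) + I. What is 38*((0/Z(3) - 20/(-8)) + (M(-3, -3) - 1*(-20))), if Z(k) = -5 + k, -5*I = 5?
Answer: 741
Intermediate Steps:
I = -1 (I = -⅕*5 = -1)
M(z, U) = -3 (M(z, U) = -3 + ((2 + (-1 + 0)) - 1) = -3 + ((2 - 1) - 1) = -3 + (1 - 1) = -3 + 0 = -3)
38*((0/Z(3) - 20/(-8)) + (M(-3, -3) - 1*(-20))) = 38*((0/(-5 + 3) - 20/(-8)) + (-3 - 1*(-20))) = 38*((0/(-2) - 20*(-⅛)) + (-3 + 20)) = 38*((0*(-½) + 5/2) + 17) = 38*((0 + 5/2) + 17) = 38*(5/2 + 17) = 38*(39/2) = 741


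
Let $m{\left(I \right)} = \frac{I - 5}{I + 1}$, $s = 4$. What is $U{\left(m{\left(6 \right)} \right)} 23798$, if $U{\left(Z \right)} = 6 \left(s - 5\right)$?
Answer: $-142788$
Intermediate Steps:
$m{\left(I \right)} = \frac{-5 + I}{1 + I}$
$U{\left(Z \right)} = -6$ ($U{\left(Z \right)} = 6 \left(4 - 5\right) = 6 \left(-1\right) = -6$)
$U{\left(m{\left(6 \right)} \right)} 23798 = \left(-6\right) 23798 = -142788$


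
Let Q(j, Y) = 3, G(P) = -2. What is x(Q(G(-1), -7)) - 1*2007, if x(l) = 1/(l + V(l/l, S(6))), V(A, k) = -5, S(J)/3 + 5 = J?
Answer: -4015/2 ≈ -2007.5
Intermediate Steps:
S(J) = -15 + 3*J
x(l) = 1/(-5 + l) (x(l) = 1/(l - 5) = 1/(-5 + l))
x(Q(G(-1), -7)) - 1*2007 = 1/(-5 + 3) - 1*2007 = 1/(-2) - 2007 = -½ - 2007 = -4015/2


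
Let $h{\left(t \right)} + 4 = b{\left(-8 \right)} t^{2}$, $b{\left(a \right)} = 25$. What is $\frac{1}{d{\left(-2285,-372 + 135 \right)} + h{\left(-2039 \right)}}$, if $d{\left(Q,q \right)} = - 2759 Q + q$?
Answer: $\frac{1}{110242099} \approx 9.0709 \cdot 10^{-9}$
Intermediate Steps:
$d{\left(Q,q \right)} = q - 2759 Q$
$h{\left(t \right)} = -4 + 25 t^{2}$
$\frac{1}{d{\left(-2285,-372 + 135 \right)} + h{\left(-2039 \right)}} = \frac{1}{\left(\left(-372 + 135\right) - -6304315\right) - \left(4 - 25 \left(-2039\right)^{2}\right)} = \frac{1}{\left(-237 + 6304315\right) + \left(-4 + 25 \cdot 4157521\right)} = \frac{1}{6304078 + \left(-4 + 103938025\right)} = \frac{1}{6304078 + 103938021} = \frac{1}{110242099}$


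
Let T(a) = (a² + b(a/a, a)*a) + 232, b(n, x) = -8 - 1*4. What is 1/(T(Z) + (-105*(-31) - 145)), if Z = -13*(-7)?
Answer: 1/10531 ≈ 9.4958e-5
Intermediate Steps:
b(n, x) = -12 (b(n, x) = -8 - 4 = -12)
Z = 91
T(a) = 232 + a² - 12*a (T(a) = (a² - 12*a) + 232 = 232 + a² - 12*a)
1/(T(Z) + (-105*(-31) - 145)) = 1/((232 + 91² - 12*91) + (-105*(-31) - 145)) = 1/((232 + 8281 - 1092) + (3255 - 145)) = 1/(7421 + 3110) = 1/10531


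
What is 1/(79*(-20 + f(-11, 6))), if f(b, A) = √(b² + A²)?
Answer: -20/19197 - √157/19197 ≈ -0.0016945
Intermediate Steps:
f(b, A) = √(A² + b²)
1/(79*(-20 + f(-11, 6))) = 1/(79*(-20 + √(6² + (-11)²))) = 1/(79*(-20 + √(36 + 121))) = 1/(79*(-20 + √157)) = 1/(-1580 + 79*√157)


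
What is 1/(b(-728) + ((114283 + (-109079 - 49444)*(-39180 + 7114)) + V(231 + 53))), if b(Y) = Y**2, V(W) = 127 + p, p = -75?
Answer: 1/5083842837 ≈ 1.9670e-10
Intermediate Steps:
V(W) = 52 (V(W) = 127 - 75 = 52)
1/(b(-728) + ((114283 + (-109079 - 49444)*(-39180 + 7114)) + V(231 + 53))) = 1/((-728)**2 + ((114283 + (-109079 - 49444)*(-39180 + 7114)) + 52)) = 1/(529984 + ((114283 - 158523*(-32066)) + 52)) = 1/(529984 + ((114283 + 5083198518) + 52)) = 1/(529984 + (5083312801 + 52)) = 1/(529984 + 5083312853) = 1/5083842837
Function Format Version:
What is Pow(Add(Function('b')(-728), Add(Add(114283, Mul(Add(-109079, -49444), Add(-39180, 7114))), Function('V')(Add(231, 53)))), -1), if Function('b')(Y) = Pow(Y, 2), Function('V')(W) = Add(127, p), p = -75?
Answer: Rational(1, 5083842837) ≈ 1.9670e-10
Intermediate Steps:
Function('V')(W) = 52 (Function('V')(W) = Add(127, -75) = 52)
Pow(Add(Function('b')(-728), Add(Add(114283, Mul(Add(-109079, -49444), Add(-39180, 7114))), Function('V')(Add(231, 53)))), -1) = Pow(Add(Pow(-728, 2), Add(Add(114283, Mul(Add(-109079, -49444), Add(-39180, 7114))), 52)), -1) = Pow(Add(529984, Add(Add(114283, Mul(-158523, -32066)), 52)), -1) = Pow(Add(529984, Add(Add(114283, 5083198518), 52)), -1) = Pow(Add(529984, Add(5083312801, 52)), -1) = Pow(Add(529984, 5083312853), -1) = Pow(5083842837, -1) = Rational(1, 5083842837)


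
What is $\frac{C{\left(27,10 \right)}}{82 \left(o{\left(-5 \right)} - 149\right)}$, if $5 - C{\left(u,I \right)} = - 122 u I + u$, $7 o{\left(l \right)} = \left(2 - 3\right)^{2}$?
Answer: $- \frac{115213}{42722} \approx -2.6968$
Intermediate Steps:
$o{\left(l \right)} = \frac{1}{7}$ ($o{\left(l \right)} = \frac{\left(2 - 3\right)^{2}}{7} = \frac{\left(-1\right)^{2}}{7} = \frac{1}{7} \cdot 1 = \frac{1}{7}$)
$C{\left(u,I \right)} = 5 - u + 122 I u$ ($C{\left(u,I \right)} = 5 - \left(- 122 u I + u\right) = 5 - \left(- 122 I u + u\right) = 5 - \left(u - 122 I u\right) = 5 + \left(- u + 122 I u\right) = 5 - u + 122 I u$)
$\frac{C{\left(27,10 \right)}}{82 \left(o{\left(-5 \right)} - 149\right)} = \frac{5 - 27 + 122 \cdot 10 \cdot 27}{82 \left(\frac{1}{7} - 149\right)} = \frac{5 - 27 + 32940}{82 \left(- \frac{1042}{7}\right)} = \frac{32918}{- \frac{85444}{7}} = 32918 \left(- \frac{7}{85444}\right) = - \frac{115213}{42722}$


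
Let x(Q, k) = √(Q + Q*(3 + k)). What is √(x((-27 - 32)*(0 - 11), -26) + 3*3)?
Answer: √(9 + 11*I*√118) ≈ 8.0259 + 7.4441*I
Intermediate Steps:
√(x((-27 - 32)*(0 - 11), -26) + 3*3) = √(√(((-27 - 32)*(0 - 11))*(4 - 26)) + 3*3) = √(√(-59*(-11)*(-22)) + 9) = √(√(649*(-22)) + 9) = √(√(-14278) + 9) = √(11*I*√118 + 9) = √(9 + 11*I*√118)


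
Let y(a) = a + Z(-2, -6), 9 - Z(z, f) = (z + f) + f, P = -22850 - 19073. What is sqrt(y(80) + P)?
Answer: 2*I*sqrt(10455) ≈ 204.5*I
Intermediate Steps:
P = -41923
Z(z, f) = 9 - z - 2*f (Z(z, f) = 9 - ((z + f) + f) = 9 - ((f + z) + f) = 9 - (z + 2*f) = 9 + (-z - 2*f) = 9 - z - 2*f)
y(a) = 23 + a (y(a) = a + (9 - 1*(-2) - 2*(-6)) = a + (9 + 2 + 12) = a + 23 = 23 + a)
sqrt(y(80) + P) = sqrt((23 + 80) - 41923) = sqrt(103 - 41923) = sqrt(-41820) = 2*I*sqrt(10455)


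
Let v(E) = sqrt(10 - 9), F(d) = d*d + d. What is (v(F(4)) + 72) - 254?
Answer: -181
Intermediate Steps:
F(d) = d + d**2 (F(d) = d**2 + d = d + d**2)
v(E) = 1 (v(E) = sqrt(1) = 1)
(v(F(4)) + 72) - 254 = (1 + 72) - 254 = 73 - 254 = -181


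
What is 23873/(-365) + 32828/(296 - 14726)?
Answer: -35646961/526695 ≈ -67.680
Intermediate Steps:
23873/(-365) + 32828/(296 - 14726) = 23873*(-1/365) + 32828/(-14430) = -23873/365 + 32828*(-1/14430) = -23873/365 - 16414/7215 = -35646961/526695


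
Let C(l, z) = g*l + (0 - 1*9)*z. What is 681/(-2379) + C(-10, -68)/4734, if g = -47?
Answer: -108296/1877031 ≈ -0.057695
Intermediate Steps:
C(l, z) = -47*l - 9*z (C(l, z) = -47*l + (0 - 1*9)*z = -47*l + (0 - 9)*z = -47*l - 9*z)
681/(-2379) + C(-10, -68)/4734 = 681/(-2379) + (-47*(-10) - 9*(-68))/4734 = 681*(-1/2379) + (470 + 612)*(1/4734) = -227/793 + 1082*(1/4734) = -227/793 + 541/2367 = -108296/1877031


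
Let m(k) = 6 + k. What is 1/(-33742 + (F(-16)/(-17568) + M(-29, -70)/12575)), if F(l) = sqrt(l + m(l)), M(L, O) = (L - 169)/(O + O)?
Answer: -1008643155173734282272000/34033637228432017022597844853 + 1701548777250000*I*sqrt(26)/34033637228432017022597844853 ≈ -2.9637e-5 + 2.5493e-13*I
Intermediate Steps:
M(L, O) = (-169 + L)/(2*O) (M(L, O) = (-169 + L)/((2*O)) = (-169 + L)*(1/(2*O)) = (-169 + L)/(2*O))
F(l) = sqrt(6 + 2*l) (F(l) = sqrt(l + (6 + l)) = sqrt(6 + 2*l))
1/(-33742 + (F(-16)/(-17568) + M(-29, -70)/12575)) = 1/(-33742 + (sqrt(6 + 2*(-16))/(-17568) + ((1/2)*(-169 - 29)/(-70))/12575)) = 1/(-33742 + (sqrt(6 - 32)*(-1/17568) + ((1/2)*(-1/70)*(-198))*(1/12575))) = 1/(-33742 + (sqrt(-26)*(-1/17568) + (99/70)*(1/12575))) = 1/(-33742 + ((I*sqrt(26))*(-1/17568) + 99/880250)) = 1/(-33742 + (-I*sqrt(26)/17568 + 99/880250)) = 1/(-33742 + (99/880250 - I*sqrt(26)/17568)) = 1/(-29701395401/880250 - I*sqrt(26)/17568)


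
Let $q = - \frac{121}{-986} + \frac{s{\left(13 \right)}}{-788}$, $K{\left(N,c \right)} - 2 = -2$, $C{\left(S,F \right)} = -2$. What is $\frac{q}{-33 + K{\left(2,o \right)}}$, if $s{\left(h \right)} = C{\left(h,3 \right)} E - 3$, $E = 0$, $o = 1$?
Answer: $- \frac{49153}{12819972} \approx -0.0038341$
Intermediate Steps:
$K{\left(N,c \right)} = 0$ ($K{\left(N,c \right)} = 2 - 2 = 0$)
$s{\left(h \right)} = -3$ ($s{\left(h \right)} = \left(-2\right) 0 - 3 = 0 - 3 = -3$)
$q = \frac{49153}{388484}$ ($q = - \frac{121}{-986} - \frac{3}{-788} = \left(-121\right) \left(- \frac{1}{986}\right) - - \frac{3}{788} = \frac{121}{986} + \frac{3}{788} = \frac{49153}{388484} \approx 0.12653$)
$\frac{q}{-33 + K{\left(2,o \right)}} = \frac{1}{-33 + 0} \cdot \frac{49153}{388484} = \frac{1}{-33} \cdot \frac{49153}{388484} = \left(- \frac{1}{33}\right) \frac{49153}{388484} = - \frac{49153}{12819972}$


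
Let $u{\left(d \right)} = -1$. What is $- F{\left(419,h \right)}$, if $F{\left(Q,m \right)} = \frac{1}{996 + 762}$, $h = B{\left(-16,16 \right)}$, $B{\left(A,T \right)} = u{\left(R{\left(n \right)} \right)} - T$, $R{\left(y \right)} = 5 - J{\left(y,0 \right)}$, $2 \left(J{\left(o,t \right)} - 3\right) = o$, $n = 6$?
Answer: $- \frac{1}{1758} \approx -0.00056883$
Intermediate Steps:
$J{\left(o,t \right)} = 3 + \frac{o}{2}$
$R{\left(y \right)} = 2 - \frac{y}{2}$ ($R{\left(y \right)} = 5 - \left(3 + \frac{y}{2}\right) = 2 - \frac{y}{2}$)
$B{\left(A,T \right)} = -1 - T$
$h = -17$ ($h = -1 - 16 = -17$)
$F{\left(Q,m \right)} = \frac{1}{1758}$
$- F{\left(419,h \right)} = \left(-1\right) \frac{1}{1758} = - \frac{1}{1758}$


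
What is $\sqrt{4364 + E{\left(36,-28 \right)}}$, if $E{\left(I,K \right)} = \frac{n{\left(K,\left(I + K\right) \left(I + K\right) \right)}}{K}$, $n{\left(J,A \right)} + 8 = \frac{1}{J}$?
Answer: $\frac{\sqrt{3421601}}{28} \approx 66.063$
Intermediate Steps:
$n{\left(J,A \right)} = -8 + \frac{1}{J}$
$E{\left(I,K \right)} = \frac{-8 + \frac{1}{K}}{K}$
$\sqrt{4364 + E{\left(36,-28 \right)}} = \sqrt{4364 + \frac{1 - -224}{784}} = \sqrt{4364 + \frac{1 + 224}{784}} = \sqrt{4364 + \frac{1}{784} \cdot 225} = \sqrt{4364 + \frac{225}{784}} = \sqrt{\frac{3421601}{784}} = \frac{\sqrt{3421601}}{28}$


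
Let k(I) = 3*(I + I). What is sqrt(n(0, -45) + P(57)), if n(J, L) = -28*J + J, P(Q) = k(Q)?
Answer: 3*sqrt(38) ≈ 18.493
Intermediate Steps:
k(I) = 6*I (k(I) = 3*(2*I) = 6*I)
P(Q) = 6*Q
n(J, L) = -27*J
sqrt(n(0, -45) + P(57)) = sqrt(-27*0 + 6*57) = sqrt(0 + 342) = sqrt(342) = 3*sqrt(38)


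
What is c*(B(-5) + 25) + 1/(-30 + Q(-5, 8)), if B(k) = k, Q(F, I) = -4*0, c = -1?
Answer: -601/30 ≈ -20.033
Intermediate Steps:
Q(F, I) = 0
c*(B(-5) + 25) + 1/(-30 + Q(-5, 8)) = -(-5 + 25) + 1/(-30 + 0) = -1*20 + 1/(-30) = -20 - 1/30 = -601/30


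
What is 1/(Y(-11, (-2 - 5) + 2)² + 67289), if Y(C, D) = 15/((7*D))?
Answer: 49/3297170 ≈ 1.4861e-5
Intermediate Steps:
Y(C, D) = 15/(7*D) (Y(C, D) = 15*(1/(7*D)) = 15/(7*D))
1/(Y(-11, (-2 - 5) + 2)² + 67289) = 1/((15/(7*((-2 - 5) + 2)))² + 67289) = 1/((15/(7*(-7 + 2)))² + 67289) = 1/(((15/7)/(-5))² + 67289) = 1/(((15/7)*(-⅕))² + 67289) = 1/((-3/7)² + 67289) = 1/(9/49 + 67289) = 1/(3297170/49) = 49/3297170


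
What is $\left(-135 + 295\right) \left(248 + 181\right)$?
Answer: $68640$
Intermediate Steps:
$\left(-135 + 295\right) \left(248 + 181\right) = 160 \cdot 429 = 68640$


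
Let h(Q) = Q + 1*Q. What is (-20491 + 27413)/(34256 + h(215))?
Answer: 3461/17343 ≈ 0.19956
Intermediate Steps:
h(Q) = 2*Q (h(Q) = Q + Q = 2*Q)
(-20491 + 27413)/(34256 + h(215)) = (-20491 + 27413)/(34256 + 2*215) = 6922/(34256 + 430) = 6922/34686 = 6922*(1/34686) = 3461/17343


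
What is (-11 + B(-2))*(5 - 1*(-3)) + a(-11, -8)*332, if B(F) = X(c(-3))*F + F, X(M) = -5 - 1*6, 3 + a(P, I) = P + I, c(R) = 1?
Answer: -7232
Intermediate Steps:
a(P, I) = -3 + I + P (a(P, I) = -3 + (P + I) = -3 + (I + P) = -3 + I + P)
X(M) = -11 (X(M) = -5 - 6 = -11)
B(F) = -10*F (B(F) = -11*F + F = -10*F)
(-11 + B(-2))*(5 - 1*(-3)) + a(-11, -8)*332 = (-11 - 10*(-2))*(5 - 1*(-3)) + (-3 - 8 - 11)*332 = (-11 + 20)*(5 + 3) - 22*332 = 9*8 - 7304 = 72 - 7304 = -7232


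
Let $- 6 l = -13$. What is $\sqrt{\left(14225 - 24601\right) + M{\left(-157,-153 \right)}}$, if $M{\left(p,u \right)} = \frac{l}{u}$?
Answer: $\frac{i \sqrt{971568462}}{306} \approx 101.86 i$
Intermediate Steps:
$l = \frac{13}{6}$ ($l = \left(- \frac{1}{6}\right) \left(-13\right) = \frac{13}{6} \approx 2.1667$)
$M{\left(p,u \right)} = \frac{13}{6 u}$
$\sqrt{\left(14225 - 24601\right) + M{\left(-157,-153 \right)}} = \sqrt{\left(14225 - 24601\right) + \frac{13}{6 \left(-153\right)}} = \sqrt{\left(14225 - 24601\right) + \frac{13}{6} \left(- \frac{1}{153}\right)} = \sqrt{-10376 - \frac{13}{918}} = \sqrt{- \frac{9525181}{918}} = \frac{i \sqrt{971568462}}{306}$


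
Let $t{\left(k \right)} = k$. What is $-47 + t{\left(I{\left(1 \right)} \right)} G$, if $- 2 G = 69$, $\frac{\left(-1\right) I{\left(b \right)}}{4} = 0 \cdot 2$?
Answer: $-47$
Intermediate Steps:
$I{\left(b \right)} = 0$ ($I{\left(b \right)} = - 4 \cdot 0 \cdot 2 = \left(-4\right) 0 = 0$)
$G = - \frac{69}{2}$ ($G = \left(- \frac{1}{2}\right) 69 = - \frac{69}{2} \approx -34.5$)
$-47 + t{\left(I{\left(1 \right)} \right)} G = -47 + 0 \left(- \frac{69}{2}\right) = -47 + 0 = -47$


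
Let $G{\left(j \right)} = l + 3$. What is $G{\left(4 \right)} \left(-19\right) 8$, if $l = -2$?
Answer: $-152$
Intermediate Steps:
$G{\left(j \right)} = 1$ ($G{\left(j \right)} = -2 + 3 = 1$)
$G{\left(4 \right)} \left(-19\right) 8 = 1 \left(-19\right) 8 = \left(-19\right) 8 = -152$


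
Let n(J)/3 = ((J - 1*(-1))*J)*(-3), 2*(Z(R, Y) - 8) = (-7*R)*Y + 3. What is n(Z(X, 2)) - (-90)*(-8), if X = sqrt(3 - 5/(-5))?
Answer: -3447/4 ≈ -861.75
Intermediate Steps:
X = 2 (X = sqrt(3 - 5*(-1/5)) = sqrt(3 + 1) = sqrt(4) = 2)
Z(R, Y) = 19/2 - 7*R*Y/2 (Z(R, Y) = 8 + ((-7*R)*Y + 3)/2 = 8 + (-7*R*Y + 3)/2 = 8 + (3 - 7*R*Y)/2 = 8 + (3/2 - 7*R*Y/2) = 19/2 - 7*R*Y/2)
n(J) = -9*J*(1 + J) (n(J) = 3*(((J - 1*(-1))*J)*(-3)) = 3*(((J + 1)*J)*(-3)) = 3*(((1 + J)*J)*(-3)) = 3*((J*(1 + J))*(-3)) = 3*(-3*J*(1 + J)) = -9*J*(1 + J))
n(Z(X, 2)) - (-90)*(-8) = -9*(19/2 - 7/2*2*2)*(1 + (19/2 - 7/2*2*2)) - (-90)*(-8) = -9*(19/2 - 14)*(1 + (19/2 - 14)) - 1*720 = -9*(-9/2)*(1 - 9/2) - 720 = -9*(-9/2)*(-7/2) - 720 = -567/4 - 720 = -3447/4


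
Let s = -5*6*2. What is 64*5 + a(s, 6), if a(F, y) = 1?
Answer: 321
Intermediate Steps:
s = -60 (s = -30*2 = -60)
64*5 + a(s, 6) = 64*5 + 1 = 320 + 1 = 321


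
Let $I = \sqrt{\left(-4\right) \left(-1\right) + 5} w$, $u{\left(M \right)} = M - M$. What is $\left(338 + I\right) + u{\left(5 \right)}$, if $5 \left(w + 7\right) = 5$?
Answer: $320$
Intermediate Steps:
$w = -6$ ($w = -7 + \frac{1}{5} \cdot 5 = -7 + 1 = -6$)
$u{\left(M \right)} = 0$
$I = -18$ ($I = \sqrt{\left(-4\right) \left(-1\right) + 5} \left(-6\right) = \sqrt{4 + 5} \left(-6\right) = \sqrt{9} \left(-6\right) = 3 \left(-6\right) = -18$)
$\left(338 + I\right) + u{\left(5 \right)} = \left(338 - 18\right) + 0 = 320 + 0 = 320$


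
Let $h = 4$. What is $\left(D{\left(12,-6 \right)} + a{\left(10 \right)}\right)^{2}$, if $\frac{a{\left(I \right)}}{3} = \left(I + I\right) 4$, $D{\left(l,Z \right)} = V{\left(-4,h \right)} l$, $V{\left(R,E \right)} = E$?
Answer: $82944$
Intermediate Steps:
$D{\left(l,Z \right)} = 4 l$
$a{\left(I \right)} = 24 I$ ($a{\left(I \right)} = 3 \left(I + I\right) 4 = 3 \cdot 2 I 4 = 3 \cdot 8 I = 24 I$)
$\left(D{\left(12,-6 \right)} + a{\left(10 \right)}\right)^{2} = \left(4 \cdot 12 + 24 \cdot 10\right)^{2} = \left(48 + 240\right)^{2} = 288^{2} = 82944$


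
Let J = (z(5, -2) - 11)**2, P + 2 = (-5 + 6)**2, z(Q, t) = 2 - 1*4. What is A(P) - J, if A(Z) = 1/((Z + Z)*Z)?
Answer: -337/2 ≈ -168.50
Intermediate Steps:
z(Q, t) = -2 (z(Q, t) = 2 - 4 = -2)
P = -1 (P = -2 + (-5 + 6)**2 = -2 + 1**2 = -2 + 1 = -1)
A(Z) = 1/(2*Z**2) (A(Z) = 1/(((2*Z))*Z) = (1/(2*Z))/Z = 1/(2*Z**2))
J = 169 (J = (-2 - 11)**2 = (-13)**2 = 169)
A(P) - J = (1/2)/(-1)**2 - 1*169 = (1/2)*1 - 169 = 1/2 - 169 = -337/2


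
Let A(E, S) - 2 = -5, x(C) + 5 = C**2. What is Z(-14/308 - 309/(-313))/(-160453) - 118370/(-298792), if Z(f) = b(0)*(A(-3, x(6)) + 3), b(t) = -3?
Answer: 59185/149396 ≈ 0.39616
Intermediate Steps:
x(C) = -5 + C**2
A(E, S) = -3 (A(E, S) = 2 - 5 = -3)
Z(f) = 0 (Z(f) = -3*(-3 + 3) = -3*0 = 0)
Z(-14/308 - 309/(-313))/(-160453) - 118370/(-298792) = 0/(-160453) - 118370/(-298792) = 0*(-1/160453) - 118370*(-1/298792) = 0 + 59185/149396 = 59185/149396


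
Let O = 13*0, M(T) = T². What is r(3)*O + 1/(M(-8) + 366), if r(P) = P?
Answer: 1/430 ≈ 0.0023256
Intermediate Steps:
O = 0
r(3)*O + 1/(M(-8) + 366) = 3*0 + 1/((-8)² + 366) = 0 + 1/(64 + 366) = 0 + 1/430 = 1/430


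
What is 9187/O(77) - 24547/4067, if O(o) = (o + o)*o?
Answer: -5177853/984214 ≈ -5.2609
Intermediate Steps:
O(o) = 2*o**2 (O(o) = (2*o)*o = 2*o**2)
9187/O(77) - 24547/4067 = 9187/((2*77**2)) - 24547/4067 = 9187/((2*5929)) - 24547*1/4067 = 9187/11858 - 24547/4067 = -5177853/984214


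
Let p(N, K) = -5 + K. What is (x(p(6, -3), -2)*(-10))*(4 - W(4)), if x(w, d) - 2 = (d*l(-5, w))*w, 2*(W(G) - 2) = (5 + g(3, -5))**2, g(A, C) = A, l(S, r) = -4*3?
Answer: -57000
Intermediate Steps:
l(S, r) = -12
W(G) = 34 (W(G) = 2 + (5 + 3)**2/2 = 2 + (1/2)*8**2 = 2 + (1/2)*64 = 2 + 32 = 34)
x(w, d) = 2 - 12*d*w (x(w, d) = 2 + (d*(-12))*w = 2 + (-12*d)*w = 2 - 12*d*w)
(x(p(6, -3), -2)*(-10))*(4 - W(4)) = ((2 - 12*(-2)*(-5 - 3))*(-10))*(4 - 1*34) = ((2 - 12*(-2)*(-8))*(-10))*(4 - 34) = ((2 - 192)*(-10))*(-30) = -190*(-10)*(-30) = 1900*(-30) = -57000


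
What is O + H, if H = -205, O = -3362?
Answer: -3567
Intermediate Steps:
O + H = -3362 - 205 = -3567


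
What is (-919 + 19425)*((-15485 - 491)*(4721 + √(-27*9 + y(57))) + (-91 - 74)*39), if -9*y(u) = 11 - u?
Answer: -1395891498286 - 295651856*I*√2141/3 ≈ -1.3959e+12 - 4.56e+9*I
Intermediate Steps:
y(u) = -11/9 + u/9 (y(u) = -(11 - u)/9 = -11/9 + u/9)
(-919 + 19425)*((-15485 - 491)*(4721 + √(-27*9 + y(57))) + (-91 - 74)*39) = (-919 + 19425)*((-15485 - 491)*(4721 + √(-27*9 + (-11/9 + (⅑)*57))) + (-91 - 74)*39) = 18506*(-15976*(4721 + √(-243 + (-11/9 + 19/3))) - 165*39) = 18506*(-15976*(4721 + √(-243 + 46/9)) - 6435) = 18506*(-15976*(4721 + √(-2141/9)) - 6435) = 18506*(-15976*(4721 + I*√2141/3) - 6435) = 18506*((-75422696 - 15976*I*√2141/3) - 6435) = 18506*(-75429131 - 15976*I*√2141/3) = -1395891498286 - 295651856*I*√2141/3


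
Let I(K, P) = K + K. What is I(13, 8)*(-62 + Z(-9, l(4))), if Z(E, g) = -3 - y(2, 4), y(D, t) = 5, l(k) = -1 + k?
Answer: -1820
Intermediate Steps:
I(K, P) = 2*K
Z(E, g) = -8 (Z(E, g) = -3 - 1*5 = -3 - 5 = -8)
I(13, 8)*(-62 + Z(-9, l(4))) = (2*13)*(-62 - 8) = 26*(-70) = -1820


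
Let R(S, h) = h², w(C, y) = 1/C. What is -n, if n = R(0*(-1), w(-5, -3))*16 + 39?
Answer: -991/25 ≈ -39.640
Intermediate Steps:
n = 991/25 (n = (1/(-5))²*16 + 39 = (-⅕)²*16 + 39 = (1/25)*16 + 39 = 16/25 + 39 = 991/25 ≈ 39.640)
-n = -1*991/25 = -991/25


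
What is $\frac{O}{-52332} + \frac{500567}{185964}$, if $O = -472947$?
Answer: $\frac{4756116173}{405494502} \approx 11.729$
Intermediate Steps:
$\frac{O}{-52332} + \frac{500567}{185964} = - \frac{472947}{-52332} + \frac{500567}{185964} = \left(-472947\right) \left(- \frac{1}{52332}\right) + 500567 \cdot \frac{1}{185964} = \frac{157649}{17444} + \frac{500567}{185964} = \frac{4756116173}{405494502}$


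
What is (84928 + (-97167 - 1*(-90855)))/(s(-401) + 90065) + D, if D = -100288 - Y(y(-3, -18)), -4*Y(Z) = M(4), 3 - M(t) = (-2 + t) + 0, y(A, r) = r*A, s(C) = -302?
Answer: -36008202749/359052 ≈ -1.0029e+5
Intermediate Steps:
y(A, r) = A*r
M(t) = 5 - t (M(t) = 3 - ((-2 + t) + 0) = 3 - (-2 + t) = 3 + (2 - t) = 5 - t)
Y(Z) = -¼ (Y(Z) = -(5 - 1*4)/4 = -(5 - 4)/4 = -¼*1 = -¼)
D = -401151/4 (D = -100288 - 1*(-¼) = -100288 + ¼ = -401151/4 ≈ -1.0029e+5)
(84928 + (-97167 - 1*(-90855)))/(s(-401) + 90065) + D = (84928 + (-97167 - 1*(-90855)))/(-302 + 90065) - 401151/4 = (84928 + (-97167 + 90855))/89763 - 401151/4 = (84928 - 6312)*(1/89763) - 401151/4 = 78616*(1/89763) - 401151/4 = 78616/89763 - 401151/4 = -36008202749/359052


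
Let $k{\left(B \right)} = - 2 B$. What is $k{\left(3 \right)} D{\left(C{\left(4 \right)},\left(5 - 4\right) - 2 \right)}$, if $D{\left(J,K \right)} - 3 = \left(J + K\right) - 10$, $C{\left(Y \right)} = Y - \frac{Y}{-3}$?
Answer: $16$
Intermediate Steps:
$C{\left(Y \right)} = \frac{4 Y}{3}$ ($C{\left(Y \right)} = Y - Y \left(- \frac{1}{3}\right) = Y - - \frac{Y}{3} = Y + \frac{Y}{3} = \frac{4 Y}{3}$)
$D{\left(J,K \right)} = -7 + J + K$ ($D{\left(J,K \right)} = 3 - \left(10 - J - K\right) = 3 + \left(-10 + J + K\right) = -7 + J + K$)
$k{\left(B \right)} = - 2 B$
$k{\left(3 \right)} D{\left(C{\left(4 \right)},\left(5 - 4\right) - 2 \right)} = \left(-2\right) 3 \left(-7 + \frac{4}{3} \cdot 4 + \left(\left(5 - 4\right) - 2\right)\right) = - 6 \left(-7 + \frac{16}{3} + \left(1 - 2\right)\right) = - 6 \left(-7 + \frac{16}{3} - 1\right) = \left(-6\right) \left(- \frac{8}{3}\right) = 16$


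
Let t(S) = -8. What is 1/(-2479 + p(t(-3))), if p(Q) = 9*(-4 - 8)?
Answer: -1/2587 ≈ -0.00038655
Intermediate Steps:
p(Q) = -108 (p(Q) = 9*(-12) = -108)
1/(-2479 + p(t(-3))) = 1/(-2479 - 108) = 1/(-2587) = -1/2587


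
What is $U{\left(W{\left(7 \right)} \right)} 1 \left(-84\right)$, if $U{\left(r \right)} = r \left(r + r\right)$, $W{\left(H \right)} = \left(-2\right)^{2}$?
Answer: $-2688$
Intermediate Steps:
$W{\left(H \right)} = 4$
$U{\left(r \right)} = 2 r^{2}$ ($U{\left(r \right)} = r 2 r = 2 r^{2}$)
$U{\left(W{\left(7 \right)} \right)} 1 \left(-84\right) = 2 \cdot 4^{2} \cdot 1 \left(-84\right) = 2 \cdot 16 \left(-84\right) = 32 \left(-84\right) = -2688$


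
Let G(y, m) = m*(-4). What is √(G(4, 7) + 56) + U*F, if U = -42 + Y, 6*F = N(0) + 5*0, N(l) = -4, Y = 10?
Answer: 64/3 + 2*√7 ≈ 26.625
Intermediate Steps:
G(y, m) = -4*m
F = -⅔ (F = (-4 + 5*0)/6 = (-4 + 0)/6 = (⅙)*(-4) = -⅔ ≈ -0.66667)
U = -32 (U = -42 + 10 = -32)
√(G(4, 7) + 56) + U*F = √(-4*7 + 56) - 32*(-⅔) = √(-28 + 56) + 64/3 = √28 + 64/3 = 2*√7 + 64/3 = 64/3 + 2*√7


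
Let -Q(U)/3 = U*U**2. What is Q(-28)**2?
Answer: 4337012736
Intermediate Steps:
Q(U) = -3*U**3 (Q(U) = -3*U*U**2 = -3*U**3)
Q(-28)**2 = (-3*(-28)**3)**2 = (-3*(-21952))**2 = 65856**2 = 4337012736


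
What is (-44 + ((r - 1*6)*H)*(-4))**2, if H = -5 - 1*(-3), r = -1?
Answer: 10000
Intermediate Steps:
H = -2 (H = -5 + 3 = -2)
(-44 + ((r - 1*6)*H)*(-4))**2 = (-44 + ((-1 - 1*6)*(-2))*(-4))**2 = (-44 + ((-1 - 6)*(-2))*(-4))**2 = (-44 - 7*(-2)*(-4))**2 = (-44 + 14*(-4))**2 = (-44 - 56)**2 = (-100)**2 = 10000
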